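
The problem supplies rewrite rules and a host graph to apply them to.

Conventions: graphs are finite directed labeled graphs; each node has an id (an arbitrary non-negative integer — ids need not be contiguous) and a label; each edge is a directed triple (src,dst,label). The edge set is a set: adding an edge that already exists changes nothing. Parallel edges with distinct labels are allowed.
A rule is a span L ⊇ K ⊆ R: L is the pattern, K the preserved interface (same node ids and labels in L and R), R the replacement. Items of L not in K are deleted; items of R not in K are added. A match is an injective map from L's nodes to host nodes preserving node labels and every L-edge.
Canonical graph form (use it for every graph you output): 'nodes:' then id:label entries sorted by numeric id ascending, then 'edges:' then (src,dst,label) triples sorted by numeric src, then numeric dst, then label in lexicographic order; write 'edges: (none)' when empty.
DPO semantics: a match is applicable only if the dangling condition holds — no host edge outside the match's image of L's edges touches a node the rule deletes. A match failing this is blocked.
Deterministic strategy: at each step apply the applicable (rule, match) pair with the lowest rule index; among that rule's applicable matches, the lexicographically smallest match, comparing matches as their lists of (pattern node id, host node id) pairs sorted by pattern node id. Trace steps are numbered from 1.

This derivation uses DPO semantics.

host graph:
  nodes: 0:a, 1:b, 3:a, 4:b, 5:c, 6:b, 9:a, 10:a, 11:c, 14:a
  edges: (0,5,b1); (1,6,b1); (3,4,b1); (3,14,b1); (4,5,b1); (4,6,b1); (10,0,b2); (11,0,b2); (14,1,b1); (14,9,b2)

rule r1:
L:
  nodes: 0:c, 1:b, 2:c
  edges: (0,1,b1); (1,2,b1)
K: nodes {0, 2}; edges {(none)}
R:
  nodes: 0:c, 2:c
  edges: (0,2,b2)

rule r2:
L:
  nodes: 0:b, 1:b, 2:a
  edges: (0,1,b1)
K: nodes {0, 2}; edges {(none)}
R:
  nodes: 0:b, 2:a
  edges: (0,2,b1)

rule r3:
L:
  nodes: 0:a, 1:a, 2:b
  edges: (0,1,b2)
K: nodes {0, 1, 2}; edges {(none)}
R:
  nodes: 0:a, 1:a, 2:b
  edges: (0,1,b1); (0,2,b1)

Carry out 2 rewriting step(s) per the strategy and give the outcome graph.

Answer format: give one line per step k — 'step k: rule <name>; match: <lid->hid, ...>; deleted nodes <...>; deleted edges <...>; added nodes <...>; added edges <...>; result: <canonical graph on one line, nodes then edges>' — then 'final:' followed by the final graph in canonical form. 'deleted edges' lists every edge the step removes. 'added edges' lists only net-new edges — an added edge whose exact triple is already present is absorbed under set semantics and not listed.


step 1: rule r3; match: 0->10, 1->0, 2->1; deleted nodes (none); deleted edges (10,0,b2); added nodes (none); added edges (10,0,b1); (10,1,b1); result: nodes: 0:a, 1:b, 3:a, 4:b, 5:c, 6:b, 9:a, 10:a, 11:c, 14:a edges: (0,5,b1); (1,6,b1); (3,4,b1); (3,14,b1); (4,5,b1); (4,6,b1); (10,0,b1); (10,1,b1); (11,0,b2); (14,1,b1); (14,9,b2)
step 2: rule r3; match: 0->14, 1->9, 2->1; deleted nodes (none); deleted edges (14,9,b2); added nodes (none); added edges (14,9,b1); result: nodes: 0:a, 1:b, 3:a, 4:b, 5:c, 6:b, 9:a, 10:a, 11:c, 14:a edges: (0,5,b1); (1,6,b1); (3,4,b1); (3,14,b1); (4,5,b1); (4,6,b1); (10,0,b1); (10,1,b1); (11,0,b2); (14,1,b1); (14,9,b1)
final:
nodes: 0:a, 1:b, 3:a, 4:b, 5:c, 6:b, 9:a, 10:a, 11:c, 14:a
edges: (0,5,b1); (1,6,b1); (3,4,b1); (3,14,b1); (4,5,b1); (4,6,b1); (10,0,b1); (10,1,b1); (11,0,b2); (14,1,b1); (14,9,b1)


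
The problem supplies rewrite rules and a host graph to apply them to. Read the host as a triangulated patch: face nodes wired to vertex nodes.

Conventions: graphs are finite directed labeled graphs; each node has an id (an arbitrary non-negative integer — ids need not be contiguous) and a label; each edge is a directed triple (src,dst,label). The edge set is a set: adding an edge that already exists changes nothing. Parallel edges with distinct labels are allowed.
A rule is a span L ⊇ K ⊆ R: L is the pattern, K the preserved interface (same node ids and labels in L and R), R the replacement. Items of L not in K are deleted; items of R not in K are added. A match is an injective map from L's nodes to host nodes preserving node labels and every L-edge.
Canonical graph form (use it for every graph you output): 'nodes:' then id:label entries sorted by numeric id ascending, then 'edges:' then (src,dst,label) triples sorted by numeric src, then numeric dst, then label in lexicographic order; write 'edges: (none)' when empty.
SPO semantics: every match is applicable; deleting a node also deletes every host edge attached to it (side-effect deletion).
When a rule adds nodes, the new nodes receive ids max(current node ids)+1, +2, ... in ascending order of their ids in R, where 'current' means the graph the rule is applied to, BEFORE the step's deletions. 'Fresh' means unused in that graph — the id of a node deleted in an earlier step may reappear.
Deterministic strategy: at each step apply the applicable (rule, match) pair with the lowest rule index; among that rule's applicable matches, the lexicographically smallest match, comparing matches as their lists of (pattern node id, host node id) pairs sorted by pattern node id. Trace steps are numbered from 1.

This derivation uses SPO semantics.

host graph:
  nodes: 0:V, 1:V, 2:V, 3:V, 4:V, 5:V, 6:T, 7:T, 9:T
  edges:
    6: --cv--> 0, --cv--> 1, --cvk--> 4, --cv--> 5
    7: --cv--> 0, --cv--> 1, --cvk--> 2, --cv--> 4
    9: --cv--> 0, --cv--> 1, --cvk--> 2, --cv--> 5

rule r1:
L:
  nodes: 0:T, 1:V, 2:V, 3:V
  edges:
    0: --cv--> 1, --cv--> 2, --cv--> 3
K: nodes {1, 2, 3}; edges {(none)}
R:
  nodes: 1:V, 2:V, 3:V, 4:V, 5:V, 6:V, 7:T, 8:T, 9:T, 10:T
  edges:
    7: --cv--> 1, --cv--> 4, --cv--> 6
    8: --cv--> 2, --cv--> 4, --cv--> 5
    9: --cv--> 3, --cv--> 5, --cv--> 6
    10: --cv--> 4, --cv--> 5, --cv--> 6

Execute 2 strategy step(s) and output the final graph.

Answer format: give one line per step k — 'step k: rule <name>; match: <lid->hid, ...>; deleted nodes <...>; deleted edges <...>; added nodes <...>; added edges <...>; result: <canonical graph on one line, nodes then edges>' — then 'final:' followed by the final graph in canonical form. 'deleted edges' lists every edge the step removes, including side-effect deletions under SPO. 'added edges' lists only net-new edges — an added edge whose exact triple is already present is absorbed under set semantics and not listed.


step 1: rule r1; match: 0->6, 1->0, 2->1, 3->5; deleted nodes 6; deleted edges (6,0,cv); (6,1,cv); (6,4,cvk); (6,5,cv); added nodes 10, 11, 12, 13, 14, 15, 16; added edges (13,0,cv); (13,10,cv); (13,12,cv); (14,1,cv); (14,10,cv); (14,11,cv); (15,5,cv); (15,11,cv); (15,12,cv); (16,10,cv); (16,11,cv); (16,12,cv); result: nodes: 0:V, 1:V, 2:V, 3:V, 4:V, 5:V, 7:T, 9:T, 10:V, 11:V, 12:V, 13:T, 14:T, 15:T, 16:T edges: (7,0,cv); (7,1,cv); (7,2,cvk); (7,4,cv); (9,0,cv); (9,1,cv); (9,2,cvk); (9,5,cv); (13,0,cv); (13,10,cv); (13,12,cv); (14,1,cv); (14,10,cv); (14,11,cv); (15,5,cv); (15,11,cv); (15,12,cv); (16,10,cv); (16,11,cv); (16,12,cv)
step 2: rule r1; match: 0->7, 1->0, 2->1, 3->4; deleted nodes 7; deleted edges (7,0,cv); (7,1,cv); (7,2,cvk); (7,4,cv); added nodes 17, 18, 19, 20, 21, 22, 23; added edges (20,0,cv); (20,17,cv); (20,19,cv); (21,1,cv); (21,17,cv); (21,18,cv); (22,4,cv); (22,18,cv); (22,19,cv); (23,17,cv); (23,18,cv); (23,19,cv); result: nodes: 0:V, 1:V, 2:V, 3:V, 4:V, 5:V, 9:T, 10:V, 11:V, 12:V, 13:T, 14:T, 15:T, 16:T, 17:V, 18:V, 19:V, 20:T, 21:T, 22:T, 23:T edges: (9,0,cv); (9,1,cv); (9,2,cvk); (9,5,cv); (13,0,cv); (13,10,cv); (13,12,cv); (14,1,cv); (14,10,cv); (14,11,cv); (15,5,cv); (15,11,cv); (15,12,cv); (16,10,cv); (16,11,cv); (16,12,cv); (20,0,cv); (20,17,cv); (20,19,cv); (21,1,cv); (21,17,cv); (21,18,cv); (22,4,cv); (22,18,cv); (22,19,cv); (23,17,cv); (23,18,cv); (23,19,cv)
final:
nodes: 0:V, 1:V, 2:V, 3:V, 4:V, 5:V, 9:T, 10:V, 11:V, 12:V, 13:T, 14:T, 15:T, 16:T, 17:V, 18:V, 19:V, 20:T, 21:T, 22:T, 23:T
edges: (9,0,cv); (9,1,cv); (9,2,cvk); (9,5,cv); (13,0,cv); (13,10,cv); (13,12,cv); (14,1,cv); (14,10,cv); (14,11,cv); (15,5,cv); (15,11,cv); (15,12,cv); (16,10,cv); (16,11,cv); (16,12,cv); (20,0,cv); (20,17,cv); (20,19,cv); (21,1,cv); (21,17,cv); (21,18,cv); (22,4,cv); (22,18,cv); (22,19,cv); (23,17,cv); (23,18,cv); (23,19,cv)


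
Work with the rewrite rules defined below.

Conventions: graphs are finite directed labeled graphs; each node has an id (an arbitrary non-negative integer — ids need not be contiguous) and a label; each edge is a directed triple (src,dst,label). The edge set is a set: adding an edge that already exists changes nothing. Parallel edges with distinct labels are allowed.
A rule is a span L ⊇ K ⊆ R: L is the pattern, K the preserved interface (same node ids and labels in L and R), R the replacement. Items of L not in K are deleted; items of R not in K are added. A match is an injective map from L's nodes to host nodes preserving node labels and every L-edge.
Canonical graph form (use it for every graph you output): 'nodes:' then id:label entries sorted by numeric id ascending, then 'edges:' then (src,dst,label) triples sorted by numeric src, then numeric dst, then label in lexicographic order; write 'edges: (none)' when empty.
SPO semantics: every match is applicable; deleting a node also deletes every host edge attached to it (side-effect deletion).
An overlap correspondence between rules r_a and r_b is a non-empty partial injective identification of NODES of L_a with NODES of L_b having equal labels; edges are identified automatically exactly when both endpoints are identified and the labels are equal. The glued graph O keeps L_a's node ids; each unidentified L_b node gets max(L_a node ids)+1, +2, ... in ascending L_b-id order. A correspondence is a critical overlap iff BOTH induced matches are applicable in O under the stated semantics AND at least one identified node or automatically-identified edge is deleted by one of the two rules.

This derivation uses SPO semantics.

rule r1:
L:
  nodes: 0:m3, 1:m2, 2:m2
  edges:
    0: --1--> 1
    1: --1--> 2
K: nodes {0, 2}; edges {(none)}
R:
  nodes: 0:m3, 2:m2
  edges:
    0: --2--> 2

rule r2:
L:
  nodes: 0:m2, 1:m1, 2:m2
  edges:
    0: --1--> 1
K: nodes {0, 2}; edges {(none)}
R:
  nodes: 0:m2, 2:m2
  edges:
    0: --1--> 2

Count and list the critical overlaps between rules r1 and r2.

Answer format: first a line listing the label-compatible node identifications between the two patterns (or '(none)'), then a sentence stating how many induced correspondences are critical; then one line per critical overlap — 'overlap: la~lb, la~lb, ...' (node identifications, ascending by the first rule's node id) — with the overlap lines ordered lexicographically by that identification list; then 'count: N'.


label-compatible node identifications between L(r1) and L(r2): 1~0, 1~2, 2~0, 2~2
4 of the induced correspondences are critical overlaps of r1 and r2.
overlap: 1~0
overlap: 1~0, 2~2
overlap: 1~2
overlap: 1~2, 2~0
count: 4


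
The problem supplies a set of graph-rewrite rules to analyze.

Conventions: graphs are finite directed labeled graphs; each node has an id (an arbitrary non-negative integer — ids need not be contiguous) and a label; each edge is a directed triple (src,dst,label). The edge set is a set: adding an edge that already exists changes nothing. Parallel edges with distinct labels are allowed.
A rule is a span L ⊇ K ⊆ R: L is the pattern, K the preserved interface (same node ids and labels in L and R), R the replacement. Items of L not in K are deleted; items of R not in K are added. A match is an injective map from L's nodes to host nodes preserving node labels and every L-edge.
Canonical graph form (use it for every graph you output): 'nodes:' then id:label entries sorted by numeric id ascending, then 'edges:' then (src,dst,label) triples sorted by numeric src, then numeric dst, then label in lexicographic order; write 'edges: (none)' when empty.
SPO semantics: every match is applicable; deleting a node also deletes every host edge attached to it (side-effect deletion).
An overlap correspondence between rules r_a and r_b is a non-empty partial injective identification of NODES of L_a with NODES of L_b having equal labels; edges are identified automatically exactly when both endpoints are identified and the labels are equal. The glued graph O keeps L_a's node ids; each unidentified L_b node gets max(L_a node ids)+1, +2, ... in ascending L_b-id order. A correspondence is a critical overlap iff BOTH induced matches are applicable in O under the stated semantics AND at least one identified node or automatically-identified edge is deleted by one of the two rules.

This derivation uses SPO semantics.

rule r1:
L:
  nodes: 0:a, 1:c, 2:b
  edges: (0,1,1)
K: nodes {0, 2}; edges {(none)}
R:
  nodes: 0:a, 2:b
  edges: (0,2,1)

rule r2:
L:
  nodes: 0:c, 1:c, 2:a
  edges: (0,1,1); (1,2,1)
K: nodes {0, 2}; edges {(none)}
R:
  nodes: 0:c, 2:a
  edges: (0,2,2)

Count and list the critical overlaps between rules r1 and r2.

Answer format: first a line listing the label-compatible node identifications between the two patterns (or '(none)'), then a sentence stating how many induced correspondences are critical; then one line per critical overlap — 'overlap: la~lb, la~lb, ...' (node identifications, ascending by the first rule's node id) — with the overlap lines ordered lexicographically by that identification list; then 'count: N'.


label-compatible node identifications between L(r1) and L(r2): 0~2, 1~0, 1~1
4 of the induced correspondences are critical overlaps of r1 and r2.
overlap: 0~2, 1~0
overlap: 0~2, 1~1
overlap: 1~0
overlap: 1~1
count: 4


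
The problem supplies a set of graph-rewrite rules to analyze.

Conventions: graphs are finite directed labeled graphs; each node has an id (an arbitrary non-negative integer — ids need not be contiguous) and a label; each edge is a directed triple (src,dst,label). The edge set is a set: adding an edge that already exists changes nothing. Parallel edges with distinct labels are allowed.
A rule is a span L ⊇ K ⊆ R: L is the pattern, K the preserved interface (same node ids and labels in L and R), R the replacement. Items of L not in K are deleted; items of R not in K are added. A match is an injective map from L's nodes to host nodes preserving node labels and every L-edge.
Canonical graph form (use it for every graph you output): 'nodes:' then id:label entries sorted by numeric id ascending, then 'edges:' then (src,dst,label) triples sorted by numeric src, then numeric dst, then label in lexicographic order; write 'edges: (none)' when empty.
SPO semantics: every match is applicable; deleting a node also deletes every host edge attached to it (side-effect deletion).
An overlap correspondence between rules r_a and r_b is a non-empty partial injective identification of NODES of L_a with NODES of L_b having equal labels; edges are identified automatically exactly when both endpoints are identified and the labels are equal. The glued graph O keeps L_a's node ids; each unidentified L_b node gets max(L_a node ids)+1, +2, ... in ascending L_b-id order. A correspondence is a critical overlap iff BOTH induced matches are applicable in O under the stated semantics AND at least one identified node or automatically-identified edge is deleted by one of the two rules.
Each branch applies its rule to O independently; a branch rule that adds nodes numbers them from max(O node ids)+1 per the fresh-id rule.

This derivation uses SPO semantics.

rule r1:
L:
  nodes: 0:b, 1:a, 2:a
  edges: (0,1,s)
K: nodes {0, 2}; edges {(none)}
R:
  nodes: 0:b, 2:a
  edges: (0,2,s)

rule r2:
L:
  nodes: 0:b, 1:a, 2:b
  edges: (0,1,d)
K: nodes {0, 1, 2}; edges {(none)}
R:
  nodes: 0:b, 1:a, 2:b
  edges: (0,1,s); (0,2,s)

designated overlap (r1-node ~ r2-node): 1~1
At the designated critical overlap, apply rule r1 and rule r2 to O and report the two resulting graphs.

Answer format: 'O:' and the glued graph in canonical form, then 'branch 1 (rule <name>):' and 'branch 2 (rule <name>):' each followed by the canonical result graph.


O:
nodes: 0:b, 1:a, 2:a, 3:b, 4:b
edges: (0,1,s); (3,1,d)
branch 1 (rule r1):
nodes: 0:b, 2:a, 3:b, 4:b
edges: (0,2,s)
branch 2 (rule r2):
nodes: 0:b, 1:a, 2:a, 3:b, 4:b
edges: (0,1,s); (3,1,s); (3,4,s)


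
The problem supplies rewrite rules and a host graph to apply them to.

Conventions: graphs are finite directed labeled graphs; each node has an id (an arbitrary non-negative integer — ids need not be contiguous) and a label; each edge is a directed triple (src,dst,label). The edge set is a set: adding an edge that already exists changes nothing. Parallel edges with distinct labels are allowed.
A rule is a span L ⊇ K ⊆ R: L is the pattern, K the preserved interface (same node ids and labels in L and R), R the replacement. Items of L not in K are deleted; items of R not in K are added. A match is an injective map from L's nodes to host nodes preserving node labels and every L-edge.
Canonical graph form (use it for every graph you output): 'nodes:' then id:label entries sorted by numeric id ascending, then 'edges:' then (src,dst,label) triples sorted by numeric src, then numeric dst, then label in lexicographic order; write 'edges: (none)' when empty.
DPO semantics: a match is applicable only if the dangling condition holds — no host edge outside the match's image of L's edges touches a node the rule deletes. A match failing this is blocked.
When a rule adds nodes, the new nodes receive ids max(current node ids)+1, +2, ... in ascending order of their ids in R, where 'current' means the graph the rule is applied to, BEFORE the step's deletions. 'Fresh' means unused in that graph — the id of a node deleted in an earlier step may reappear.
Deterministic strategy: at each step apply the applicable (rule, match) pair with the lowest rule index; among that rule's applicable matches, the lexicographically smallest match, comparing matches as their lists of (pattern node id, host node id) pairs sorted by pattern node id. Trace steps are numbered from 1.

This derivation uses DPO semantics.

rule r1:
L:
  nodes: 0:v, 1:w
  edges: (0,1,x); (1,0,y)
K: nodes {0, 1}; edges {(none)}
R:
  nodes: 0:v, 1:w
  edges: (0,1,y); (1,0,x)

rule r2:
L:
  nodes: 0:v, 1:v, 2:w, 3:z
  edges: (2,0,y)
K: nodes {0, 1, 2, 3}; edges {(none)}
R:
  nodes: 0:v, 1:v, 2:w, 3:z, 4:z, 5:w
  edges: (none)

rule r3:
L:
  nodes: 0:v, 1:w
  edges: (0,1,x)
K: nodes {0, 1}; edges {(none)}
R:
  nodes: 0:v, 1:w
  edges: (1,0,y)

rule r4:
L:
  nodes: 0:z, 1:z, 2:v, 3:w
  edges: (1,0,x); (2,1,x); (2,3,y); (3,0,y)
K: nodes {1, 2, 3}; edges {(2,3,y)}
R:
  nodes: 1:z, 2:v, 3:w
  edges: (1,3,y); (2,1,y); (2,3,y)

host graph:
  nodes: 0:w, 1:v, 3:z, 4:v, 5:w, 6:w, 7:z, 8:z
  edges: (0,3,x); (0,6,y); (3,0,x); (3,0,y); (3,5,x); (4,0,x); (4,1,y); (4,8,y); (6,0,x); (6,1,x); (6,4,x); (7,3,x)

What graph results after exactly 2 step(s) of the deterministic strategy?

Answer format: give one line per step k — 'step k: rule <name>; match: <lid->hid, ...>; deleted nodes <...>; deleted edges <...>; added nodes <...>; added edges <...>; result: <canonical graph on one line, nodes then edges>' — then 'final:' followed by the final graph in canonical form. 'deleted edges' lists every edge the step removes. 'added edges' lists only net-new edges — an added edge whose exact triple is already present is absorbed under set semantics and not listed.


step 1: rule r3; match: 0->4, 1->0; deleted nodes (none); deleted edges (4,0,x); added nodes (none); added edges (0,4,y); result: nodes: 0:w, 1:v, 3:z, 4:v, 5:w, 6:w, 7:z, 8:z edges: (0,3,x); (0,4,y); (0,6,y); (3,0,x); (3,0,y); (3,5,x); (4,1,y); (4,8,y); (6,0,x); (6,1,x); (6,4,x); (7,3,x)
step 2: rule r2; match: 0->4, 1->1, 2->0, 3->3; deleted nodes (none); deleted edges (0,4,y); added nodes 9, 10; added edges (none); result: nodes: 0:w, 1:v, 3:z, 4:v, 5:w, 6:w, 7:z, 8:z, 9:z, 10:w edges: (0,3,x); (0,6,y); (3,0,x); (3,0,y); (3,5,x); (4,1,y); (4,8,y); (6,0,x); (6,1,x); (6,4,x); (7,3,x)
final:
nodes: 0:w, 1:v, 3:z, 4:v, 5:w, 6:w, 7:z, 8:z, 9:z, 10:w
edges: (0,3,x); (0,6,y); (3,0,x); (3,0,y); (3,5,x); (4,1,y); (4,8,y); (6,0,x); (6,1,x); (6,4,x); (7,3,x)


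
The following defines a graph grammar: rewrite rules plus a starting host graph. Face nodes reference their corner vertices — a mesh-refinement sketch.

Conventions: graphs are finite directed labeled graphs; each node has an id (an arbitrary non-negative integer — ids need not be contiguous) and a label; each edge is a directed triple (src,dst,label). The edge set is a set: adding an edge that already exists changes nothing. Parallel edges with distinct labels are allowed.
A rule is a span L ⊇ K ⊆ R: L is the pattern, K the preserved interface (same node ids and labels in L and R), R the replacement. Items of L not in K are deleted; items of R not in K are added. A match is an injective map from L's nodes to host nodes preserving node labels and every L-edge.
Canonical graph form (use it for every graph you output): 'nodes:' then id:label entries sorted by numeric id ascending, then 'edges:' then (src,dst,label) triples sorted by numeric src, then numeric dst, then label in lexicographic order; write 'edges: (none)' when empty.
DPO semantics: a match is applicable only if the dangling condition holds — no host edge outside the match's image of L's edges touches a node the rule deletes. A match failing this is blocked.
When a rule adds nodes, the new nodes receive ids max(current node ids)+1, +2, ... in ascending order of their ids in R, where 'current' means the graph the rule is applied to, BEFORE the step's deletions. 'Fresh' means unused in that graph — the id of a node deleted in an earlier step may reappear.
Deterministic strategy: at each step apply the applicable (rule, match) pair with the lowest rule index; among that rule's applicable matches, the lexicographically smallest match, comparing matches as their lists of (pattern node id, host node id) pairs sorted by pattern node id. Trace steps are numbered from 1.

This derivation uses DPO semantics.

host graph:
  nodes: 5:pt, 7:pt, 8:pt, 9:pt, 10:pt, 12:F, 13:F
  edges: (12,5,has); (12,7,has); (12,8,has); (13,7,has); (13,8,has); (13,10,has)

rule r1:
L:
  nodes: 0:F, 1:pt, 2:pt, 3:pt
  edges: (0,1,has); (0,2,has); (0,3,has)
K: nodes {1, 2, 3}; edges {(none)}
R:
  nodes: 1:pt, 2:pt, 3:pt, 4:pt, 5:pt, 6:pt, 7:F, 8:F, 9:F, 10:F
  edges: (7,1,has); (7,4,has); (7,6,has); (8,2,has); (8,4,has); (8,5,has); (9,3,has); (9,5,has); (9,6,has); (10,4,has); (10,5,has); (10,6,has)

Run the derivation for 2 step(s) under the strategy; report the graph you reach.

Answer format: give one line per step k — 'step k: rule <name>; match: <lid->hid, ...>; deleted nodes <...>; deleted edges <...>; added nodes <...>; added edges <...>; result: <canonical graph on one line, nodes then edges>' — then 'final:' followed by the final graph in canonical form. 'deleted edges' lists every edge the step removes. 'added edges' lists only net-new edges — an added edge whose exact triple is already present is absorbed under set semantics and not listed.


step 1: rule r1; match: 0->12, 1->5, 2->7, 3->8; deleted nodes 12; deleted edges (12,5,has); (12,7,has); (12,8,has); added nodes 14, 15, 16, 17, 18, 19, 20; added edges (17,5,has); (17,14,has); (17,16,has); (18,7,has); (18,14,has); (18,15,has); (19,8,has); (19,15,has); (19,16,has); (20,14,has); (20,15,has); (20,16,has); result: nodes: 5:pt, 7:pt, 8:pt, 9:pt, 10:pt, 13:F, 14:pt, 15:pt, 16:pt, 17:F, 18:F, 19:F, 20:F edges: (13,7,has); (13,8,has); (13,10,has); (17,5,has); (17,14,has); (17,16,has); (18,7,has); (18,14,has); (18,15,has); (19,8,has); (19,15,has); (19,16,has); (20,14,has); (20,15,has); (20,16,has)
step 2: rule r1; match: 0->13, 1->7, 2->8, 3->10; deleted nodes 13; deleted edges (13,7,has); (13,8,has); (13,10,has); added nodes 21, 22, 23, 24, 25, 26, 27; added edges (24,7,has); (24,21,has); (24,23,has); (25,8,has); (25,21,has); (25,22,has); (26,10,has); (26,22,has); (26,23,has); (27,21,has); (27,22,has); (27,23,has); result: nodes: 5:pt, 7:pt, 8:pt, 9:pt, 10:pt, 14:pt, 15:pt, 16:pt, 17:F, 18:F, 19:F, 20:F, 21:pt, 22:pt, 23:pt, 24:F, 25:F, 26:F, 27:F edges: (17,5,has); (17,14,has); (17,16,has); (18,7,has); (18,14,has); (18,15,has); (19,8,has); (19,15,has); (19,16,has); (20,14,has); (20,15,has); (20,16,has); (24,7,has); (24,21,has); (24,23,has); (25,8,has); (25,21,has); (25,22,has); (26,10,has); (26,22,has); (26,23,has); (27,21,has); (27,22,has); (27,23,has)
final:
nodes: 5:pt, 7:pt, 8:pt, 9:pt, 10:pt, 14:pt, 15:pt, 16:pt, 17:F, 18:F, 19:F, 20:F, 21:pt, 22:pt, 23:pt, 24:F, 25:F, 26:F, 27:F
edges: (17,5,has); (17,14,has); (17,16,has); (18,7,has); (18,14,has); (18,15,has); (19,8,has); (19,15,has); (19,16,has); (20,14,has); (20,15,has); (20,16,has); (24,7,has); (24,21,has); (24,23,has); (25,8,has); (25,21,has); (25,22,has); (26,10,has); (26,22,has); (26,23,has); (27,21,has); (27,22,has); (27,23,has)


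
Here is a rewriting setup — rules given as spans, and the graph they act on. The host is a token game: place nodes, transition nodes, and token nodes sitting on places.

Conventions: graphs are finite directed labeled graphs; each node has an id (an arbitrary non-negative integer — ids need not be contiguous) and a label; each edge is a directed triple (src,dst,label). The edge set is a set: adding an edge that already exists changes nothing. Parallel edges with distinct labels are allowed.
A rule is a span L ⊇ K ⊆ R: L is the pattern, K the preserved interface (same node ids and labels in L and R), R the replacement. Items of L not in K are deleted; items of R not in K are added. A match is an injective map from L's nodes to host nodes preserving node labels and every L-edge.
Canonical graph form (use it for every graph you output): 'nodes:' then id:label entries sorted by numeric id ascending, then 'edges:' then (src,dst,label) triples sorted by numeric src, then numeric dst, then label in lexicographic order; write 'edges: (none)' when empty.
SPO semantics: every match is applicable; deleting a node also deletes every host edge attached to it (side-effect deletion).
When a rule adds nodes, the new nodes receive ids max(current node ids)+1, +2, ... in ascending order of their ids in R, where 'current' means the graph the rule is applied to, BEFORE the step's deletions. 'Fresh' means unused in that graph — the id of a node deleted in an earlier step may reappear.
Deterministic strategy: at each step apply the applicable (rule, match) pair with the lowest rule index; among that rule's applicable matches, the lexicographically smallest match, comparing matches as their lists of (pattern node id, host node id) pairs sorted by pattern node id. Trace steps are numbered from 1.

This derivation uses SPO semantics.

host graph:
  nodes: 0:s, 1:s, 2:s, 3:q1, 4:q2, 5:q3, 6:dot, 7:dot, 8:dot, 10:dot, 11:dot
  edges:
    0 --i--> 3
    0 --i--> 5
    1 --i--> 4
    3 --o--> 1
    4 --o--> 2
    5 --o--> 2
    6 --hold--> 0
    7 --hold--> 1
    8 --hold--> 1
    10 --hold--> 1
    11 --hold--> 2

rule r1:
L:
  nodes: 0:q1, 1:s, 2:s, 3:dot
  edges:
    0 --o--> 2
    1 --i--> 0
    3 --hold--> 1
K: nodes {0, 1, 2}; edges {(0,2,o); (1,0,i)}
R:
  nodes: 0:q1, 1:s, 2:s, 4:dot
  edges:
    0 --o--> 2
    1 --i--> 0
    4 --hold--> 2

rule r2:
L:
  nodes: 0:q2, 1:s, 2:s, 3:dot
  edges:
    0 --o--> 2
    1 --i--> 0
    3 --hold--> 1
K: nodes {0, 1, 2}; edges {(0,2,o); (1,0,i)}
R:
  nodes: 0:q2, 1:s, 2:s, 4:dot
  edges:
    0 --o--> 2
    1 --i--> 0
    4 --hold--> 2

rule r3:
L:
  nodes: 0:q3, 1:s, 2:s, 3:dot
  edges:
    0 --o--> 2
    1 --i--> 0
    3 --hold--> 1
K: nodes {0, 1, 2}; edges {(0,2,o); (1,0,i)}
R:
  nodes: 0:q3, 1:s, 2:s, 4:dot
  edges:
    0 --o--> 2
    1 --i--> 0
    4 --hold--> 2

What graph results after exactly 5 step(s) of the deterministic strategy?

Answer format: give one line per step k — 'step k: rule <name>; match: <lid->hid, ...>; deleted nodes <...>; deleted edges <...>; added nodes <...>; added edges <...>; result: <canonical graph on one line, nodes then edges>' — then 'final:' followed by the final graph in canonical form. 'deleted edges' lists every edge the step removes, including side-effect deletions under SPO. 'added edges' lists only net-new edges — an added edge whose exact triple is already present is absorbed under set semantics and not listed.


step 1: rule r1; match: 0->3, 1->0, 2->1, 3->6; deleted nodes 6; deleted edges (6,0,hold); added nodes 12; added edges (12,1,hold); result: nodes: 0:s, 1:s, 2:s, 3:q1, 4:q2, 5:q3, 7:dot, 8:dot, 10:dot, 11:dot, 12:dot edges: (0,3,i); (0,5,i); (1,4,i); (3,1,o); (4,2,o); (5,2,o); (7,1,hold); (8,1,hold); (10,1,hold); (11,2,hold); (12,1,hold)
step 2: rule r2; match: 0->4, 1->1, 2->2, 3->7; deleted nodes 7; deleted edges (7,1,hold); added nodes 13; added edges (13,2,hold); result: nodes: 0:s, 1:s, 2:s, 3:q1, 4:q2, 5:q3, 8:dot, 10:dot, 11:dot, 12:dot, 13:dot edges: (0,3,i); (0,5,i); (1,4,i); (3,1,o); (4,2,o); (5,2,o); (8,1,hold); (10,1,hold); (11,2,hold); (12,1,hold); (13,2,hold)
step 3: rule r2; match: 0->4, 1->1, 2->2, 3->8; deleted nodes 8; deleted edges (8,1,hold); added nodes 14; added edges (14,2,hold); result: nodes: 0:s, 1:s, 2:s, 3:q1, 4:q2, 5:q3, 10:dot, 11:dot, 12:dot, 13:dot, 14:dot edges: (0,3,i); (0,5,i); (1,4,i); (3,1,o); (4,2,o); (5,2,o); (10,1,hold); (11,2,hold); (12,1,hold); (13,2,hold); (14,2,hold)
step 4: rule r2; match: 0->4, 1->1, 2->2, 3->10; deleted nodes 10; deleted edges (10,1,hold); added nodes 15; added edges (15,2,hold); result: nodes: 0:s, 1:s, 2:s, 3:q1, 4:q2, 5:q3, 11:dot, 12:dot, 13:dot, 14:dot, 15:dot edges: (0,3,i); (0,5,i); (1,4,i); (3,1,o); (4,2,o); (5,2,o); (11,2,hold); (12,1,hold); (13,2,hold); (14,2,hold); (15,2,hold)
step 5: rule r2; match: 0->4, 1->1, 2->2, 3->12; deleted nodes 12; deleted edges (12,1,hold); added nodes 16; added edges (16,2,hold); result: nodes: 0:s, 1:s, 2:s, 3:q1, 4:q2, 5:q3, 11:dot, 13:dot, 14:dot, 15:dot, 16:dot edges: (0,3,i); (0,5,i); (1,4,i); (3,1,o); (4,2,o); (5,2,o); (11,2,hold); (13,2,hold); (14,2,hold); (15,2,hold); (16,2,hold)
final:
nodes: 0:s, 1:s, 2:s, 3:q1, 4:q2, 5:q3, 11:dot, 13:dot, 14:dot, 15:dot, 16:dot
edges: (0,3,i); (0,5,i); (1,4,i); (3,1,o); (4,2,o); (5,2,o); (11,2,hold); (13,2,hold); (14,2,hold); (15,2,hold); (16,2,hold)


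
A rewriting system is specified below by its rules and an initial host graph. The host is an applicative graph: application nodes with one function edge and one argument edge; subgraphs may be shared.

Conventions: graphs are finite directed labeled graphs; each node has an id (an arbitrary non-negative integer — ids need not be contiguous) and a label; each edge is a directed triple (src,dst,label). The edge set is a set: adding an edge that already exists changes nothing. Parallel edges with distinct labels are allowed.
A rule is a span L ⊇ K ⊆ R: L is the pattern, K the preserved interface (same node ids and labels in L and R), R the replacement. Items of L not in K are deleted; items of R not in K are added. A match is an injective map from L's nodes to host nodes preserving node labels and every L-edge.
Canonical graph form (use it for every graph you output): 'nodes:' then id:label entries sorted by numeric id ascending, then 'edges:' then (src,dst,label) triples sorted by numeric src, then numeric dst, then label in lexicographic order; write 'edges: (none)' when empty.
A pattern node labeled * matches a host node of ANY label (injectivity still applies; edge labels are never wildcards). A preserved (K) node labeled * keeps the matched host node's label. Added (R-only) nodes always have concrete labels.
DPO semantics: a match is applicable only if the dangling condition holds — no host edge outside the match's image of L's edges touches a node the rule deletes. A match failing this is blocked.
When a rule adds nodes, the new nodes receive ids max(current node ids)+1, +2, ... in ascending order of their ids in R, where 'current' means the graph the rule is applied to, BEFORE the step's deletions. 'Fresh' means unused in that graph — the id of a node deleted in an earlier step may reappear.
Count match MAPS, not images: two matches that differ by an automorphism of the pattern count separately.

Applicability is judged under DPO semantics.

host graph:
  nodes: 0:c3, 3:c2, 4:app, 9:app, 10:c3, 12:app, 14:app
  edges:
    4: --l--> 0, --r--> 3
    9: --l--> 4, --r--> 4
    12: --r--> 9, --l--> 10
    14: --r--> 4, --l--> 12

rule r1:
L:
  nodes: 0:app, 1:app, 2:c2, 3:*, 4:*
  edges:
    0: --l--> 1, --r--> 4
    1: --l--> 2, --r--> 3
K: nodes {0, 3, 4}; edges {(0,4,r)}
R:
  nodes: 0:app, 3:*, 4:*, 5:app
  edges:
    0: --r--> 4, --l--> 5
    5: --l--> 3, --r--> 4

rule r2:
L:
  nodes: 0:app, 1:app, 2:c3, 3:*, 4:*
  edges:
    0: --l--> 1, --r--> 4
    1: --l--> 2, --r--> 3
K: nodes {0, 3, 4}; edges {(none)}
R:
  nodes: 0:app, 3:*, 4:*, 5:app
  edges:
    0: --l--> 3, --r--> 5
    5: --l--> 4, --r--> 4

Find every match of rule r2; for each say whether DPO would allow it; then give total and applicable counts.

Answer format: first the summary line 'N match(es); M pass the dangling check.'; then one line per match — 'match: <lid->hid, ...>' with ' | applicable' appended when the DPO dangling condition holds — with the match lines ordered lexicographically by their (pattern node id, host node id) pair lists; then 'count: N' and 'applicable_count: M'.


1 match(es); 1 pass the dangling check.
match: 0->14, 1->12, 2->10, 3->9, 4->4 | applicable
count: 1
applicable_count: 1


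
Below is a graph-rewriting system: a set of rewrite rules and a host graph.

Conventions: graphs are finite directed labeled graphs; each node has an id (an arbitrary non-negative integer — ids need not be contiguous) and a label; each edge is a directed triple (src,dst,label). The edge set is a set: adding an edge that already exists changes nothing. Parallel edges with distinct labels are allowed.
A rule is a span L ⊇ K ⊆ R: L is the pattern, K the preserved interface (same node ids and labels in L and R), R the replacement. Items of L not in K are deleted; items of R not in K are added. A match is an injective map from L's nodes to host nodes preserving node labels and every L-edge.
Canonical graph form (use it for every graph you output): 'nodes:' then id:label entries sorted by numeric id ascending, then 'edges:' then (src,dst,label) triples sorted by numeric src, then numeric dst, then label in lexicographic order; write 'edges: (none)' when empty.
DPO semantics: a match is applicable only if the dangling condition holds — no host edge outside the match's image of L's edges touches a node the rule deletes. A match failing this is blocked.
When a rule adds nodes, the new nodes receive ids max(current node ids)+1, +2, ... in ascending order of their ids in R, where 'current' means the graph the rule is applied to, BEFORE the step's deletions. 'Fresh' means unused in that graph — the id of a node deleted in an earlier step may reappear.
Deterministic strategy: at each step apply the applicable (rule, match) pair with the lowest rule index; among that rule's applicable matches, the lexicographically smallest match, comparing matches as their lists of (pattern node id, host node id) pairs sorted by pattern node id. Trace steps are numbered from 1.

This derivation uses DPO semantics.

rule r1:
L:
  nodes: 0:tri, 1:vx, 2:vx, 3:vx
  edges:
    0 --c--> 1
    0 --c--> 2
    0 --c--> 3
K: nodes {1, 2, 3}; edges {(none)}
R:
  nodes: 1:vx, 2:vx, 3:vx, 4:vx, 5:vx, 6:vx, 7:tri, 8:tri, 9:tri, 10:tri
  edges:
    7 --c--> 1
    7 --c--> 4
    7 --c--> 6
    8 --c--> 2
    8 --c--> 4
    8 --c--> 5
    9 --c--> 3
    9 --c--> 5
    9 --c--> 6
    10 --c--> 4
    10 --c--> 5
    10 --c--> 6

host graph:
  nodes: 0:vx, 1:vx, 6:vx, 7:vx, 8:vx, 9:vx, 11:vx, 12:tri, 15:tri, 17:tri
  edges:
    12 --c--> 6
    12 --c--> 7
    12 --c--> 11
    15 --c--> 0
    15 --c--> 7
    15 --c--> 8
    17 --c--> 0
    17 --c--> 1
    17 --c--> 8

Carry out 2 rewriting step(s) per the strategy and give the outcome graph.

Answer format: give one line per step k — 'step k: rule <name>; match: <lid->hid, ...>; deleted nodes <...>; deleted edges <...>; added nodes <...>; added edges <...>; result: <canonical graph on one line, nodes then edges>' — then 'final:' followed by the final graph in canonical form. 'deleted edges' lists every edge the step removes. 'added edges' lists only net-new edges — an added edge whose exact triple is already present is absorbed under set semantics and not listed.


step 1: rule r1; match: 0->12, 1->6, 2->7, 3->11; deleted nodes 12; deleted edges (12,6,c); (12,7,c); (12,11,c); added nodes 18, 19, 20, 21, 22, 23, 24; added edges (21,6,c); (21,18,c); (21,20,c); (22,7,c); (22,18,c); (22,19,c); (23,11,c); (23,19,c); (23,20,c); (24,18,c); (24,19,c); (24,20,c); result: nodes: 0:vx, 1:vx, 6:vx, 7:vx, 8:vx, 9:vx, 11:vx, 15:tri, 17:tri, 18:vx, 19:vx, 20:vx, 21:tri, 22:tri, 23:tri, 24:tri edges: (15,0,c); (15,7,c); (15,8,c); (17,0,c); (17,1,c); (17,8,c); (21,6,c); (21,18,c); (21,20,c); (22,7,c); (22,18,c); (22,19,c); (23,11,c); (23,19,c); (23,20,c); (24,18,c); (24,19,c); (24,20,c)
step 2: rule r1; match: 0->15, 1->0, 2->7, 3->8; deleted nodes 15; deleted edges (15,0,c); (15,7,c); (15,8,c); added nodes 25, 26, 27, 28, 29, 30, 31; added edges (28,0,c); (28,25,c); (28,27,c); (29,7,c); (29,25,c); (29,26,c); (30,8,c); (30,26,c); (30,27,c); (31,25,c); (31,26,c); (31,27,c); result: nodes: 0:vx, 1:vx, 6:vx, 7:vx, 8:vx, 9:vx, 11:vx, 17:tri, 18:vx, 19:vx, 20:vx, 21:tri, 22:tri, 23:tri, 24:tri, 25:vx, 26:vx, 27:vx, 28:tri, 29:tri, 30:tri, 31:tri edges: (17,0,c); (17,1,c); (17,8,c); (21,6,c); (21,18,c); (21,20,c); (22,7,c); (22,18,c); (22,19,c); (23,11,c); (23,19,c); (23,20,c); (24,18,c); (24,19,c); (24,20,c); (28,0,c); (28,25,c); (28,27,c); (29,7,c); (29,25,c); (29,26,c); (30,8,c); (30,26,c); (30,27,c); (31,25,c); (31,26,c); (31,27,c)
final:
nodes: 0:vx, 1:vx, 6:vx, 7:vx, 8:vx, 9:vx, 11:vx, 17:tri, 18:vx, 19:vx, 20:vx, 21:tri, 22:tri, 23:tri, 24:tri, 25:vx, 26:vx, 27:vx, 28:tri, 29:tri, 30:tri, 31:tri
edges: (17,0,c); (17,1,c); (17,8,c); (21,6,c); (21,18,c); (21,20,c); (22,7,c); (22,18,c); (22,19,c); (23,11,c); (23,19,c); (23,20,c); (24,18,c); (24,19,c); (24,20,c); (28,0,c); (28,25,c); (28,27,c); (29,7,c); (29,25,c); (29,26,c); (30,8,c); (30,26,c); (30,27,c); (31,25,c); (31,26,c); (31,27,c)


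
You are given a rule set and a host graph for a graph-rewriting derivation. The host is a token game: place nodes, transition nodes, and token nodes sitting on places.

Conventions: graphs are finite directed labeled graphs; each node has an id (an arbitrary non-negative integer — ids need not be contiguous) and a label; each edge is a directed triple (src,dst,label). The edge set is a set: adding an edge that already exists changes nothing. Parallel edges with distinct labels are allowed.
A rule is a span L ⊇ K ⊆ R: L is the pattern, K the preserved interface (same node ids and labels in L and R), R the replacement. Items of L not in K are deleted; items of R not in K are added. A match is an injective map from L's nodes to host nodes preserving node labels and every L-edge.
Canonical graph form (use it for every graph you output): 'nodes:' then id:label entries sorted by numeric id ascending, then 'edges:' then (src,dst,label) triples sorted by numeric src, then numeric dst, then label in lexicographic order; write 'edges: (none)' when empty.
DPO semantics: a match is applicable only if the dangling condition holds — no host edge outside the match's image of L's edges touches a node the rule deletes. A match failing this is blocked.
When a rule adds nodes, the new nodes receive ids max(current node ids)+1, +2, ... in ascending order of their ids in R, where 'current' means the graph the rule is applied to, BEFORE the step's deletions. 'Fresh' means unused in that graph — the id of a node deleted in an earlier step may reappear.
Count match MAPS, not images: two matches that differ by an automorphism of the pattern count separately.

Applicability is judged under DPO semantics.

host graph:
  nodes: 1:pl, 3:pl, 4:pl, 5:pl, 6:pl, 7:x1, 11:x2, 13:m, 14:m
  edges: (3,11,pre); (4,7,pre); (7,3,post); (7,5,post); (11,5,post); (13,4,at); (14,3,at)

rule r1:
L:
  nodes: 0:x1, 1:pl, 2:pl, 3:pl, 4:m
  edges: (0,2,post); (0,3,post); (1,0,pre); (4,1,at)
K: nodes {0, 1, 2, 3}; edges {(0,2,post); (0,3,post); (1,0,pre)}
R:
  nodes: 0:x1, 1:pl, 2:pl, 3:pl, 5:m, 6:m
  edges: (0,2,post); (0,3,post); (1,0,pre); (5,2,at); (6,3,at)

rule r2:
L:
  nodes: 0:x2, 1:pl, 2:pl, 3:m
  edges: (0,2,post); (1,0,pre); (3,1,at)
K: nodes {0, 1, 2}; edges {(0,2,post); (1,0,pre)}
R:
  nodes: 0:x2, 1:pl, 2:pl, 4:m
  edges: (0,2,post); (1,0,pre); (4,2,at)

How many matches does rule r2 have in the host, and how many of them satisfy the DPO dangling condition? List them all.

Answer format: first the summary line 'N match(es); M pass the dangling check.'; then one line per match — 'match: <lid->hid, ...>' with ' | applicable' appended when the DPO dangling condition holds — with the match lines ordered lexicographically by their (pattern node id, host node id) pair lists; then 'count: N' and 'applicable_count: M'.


1 match(es); 1 pass the dangling check.
match: 0->11, 1->3, 2->5, 3->14 | applicable
count: 1
applicable_count: 1
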